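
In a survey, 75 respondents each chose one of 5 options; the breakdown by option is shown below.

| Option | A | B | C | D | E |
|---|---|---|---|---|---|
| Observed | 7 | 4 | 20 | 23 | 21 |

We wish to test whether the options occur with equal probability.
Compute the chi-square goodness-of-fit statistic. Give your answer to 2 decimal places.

20.67

Expected count for each of the 5 categories: 75/5 = 15.
χ² = (7−15)²/15 + (4−15)²/15 + (20−15)²/15 + (23−15)²/15 + (21−15)²/15
   = 4.267 + 8.067 + 1.667 + 4.267 + 2.400
Sum = 20.67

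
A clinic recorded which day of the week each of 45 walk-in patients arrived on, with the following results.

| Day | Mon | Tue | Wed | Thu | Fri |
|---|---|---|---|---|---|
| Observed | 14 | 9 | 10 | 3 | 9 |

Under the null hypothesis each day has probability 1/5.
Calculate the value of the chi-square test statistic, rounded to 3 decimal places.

6.889

Expected count for each of the 5 categories: 45/5 = 9.
cat         O        E   (O−E)²/E
Mon        14        9     2.7778
Tue         9        9     0.0000
Wed        10        9     0.1111
Thu         3        9     4.0000
Fri         9        9     0.0000
Sum = 6.889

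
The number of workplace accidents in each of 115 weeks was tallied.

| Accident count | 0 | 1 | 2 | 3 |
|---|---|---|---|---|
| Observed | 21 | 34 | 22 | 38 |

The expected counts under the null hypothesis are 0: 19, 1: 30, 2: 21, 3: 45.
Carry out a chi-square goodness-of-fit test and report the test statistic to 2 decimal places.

cat         O        E   (O−E)²/E
0          21       19      0.211
1          34       30      0.533
2          22       21      0.048
3          38       45      1.089
Sum = 1.88

1.88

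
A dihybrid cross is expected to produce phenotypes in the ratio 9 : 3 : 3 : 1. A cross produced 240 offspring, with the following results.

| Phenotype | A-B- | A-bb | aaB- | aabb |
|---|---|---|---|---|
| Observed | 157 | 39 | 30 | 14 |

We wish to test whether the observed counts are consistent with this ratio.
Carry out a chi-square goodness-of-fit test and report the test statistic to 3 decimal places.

9.452

Ratio total = 16. Expected counts: 240×9/16 = 135, 240×3/16 = 45, 240×3/16 = 45, 240×1/16 = 15.
cat         O        E   (O−E)²/E
A-B-      157      135     3.5852
A-bb       39       45     0.8000
aaB-       30       45     5.0000
aabb       14       15     0.0667
Sum = 9.452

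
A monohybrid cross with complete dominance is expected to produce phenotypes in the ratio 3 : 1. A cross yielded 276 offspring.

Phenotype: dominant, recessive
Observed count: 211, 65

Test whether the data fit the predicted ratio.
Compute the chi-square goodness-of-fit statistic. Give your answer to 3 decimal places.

0.309

Ratio total = 4. Expected counts: 276×3/4 = 207, 276×1/4 = 69.
dominant: (211 − 207)²/207 = 16/207 = 0.0773
recessive: (65 − 69)²/69 = 16/69 = 0.2319
Sum = 0.309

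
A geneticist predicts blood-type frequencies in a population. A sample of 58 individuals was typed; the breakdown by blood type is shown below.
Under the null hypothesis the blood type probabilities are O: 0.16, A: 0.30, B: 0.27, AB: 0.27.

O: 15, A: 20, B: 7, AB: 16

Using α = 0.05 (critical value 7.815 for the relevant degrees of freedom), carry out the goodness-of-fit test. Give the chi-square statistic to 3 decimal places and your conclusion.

Expected counts E_i = n·p_i: 58×0.16 = 9.28, 58×0.30 = 17.4, 58×0.27 = 15.66, 58×0.27 = 15.66.
χ² = (15−9.28)²/9.28 + (20−17.4)²/17.4 + (7−15.66)²/15.66 + (16−15.66)²/15.66
   = 3.5257 + 0.3885 + 4.7890 + 0.0074
Sum = 8.711
df = 3. Since 8.711 > 7.815, we reject H₀.

8.711; reject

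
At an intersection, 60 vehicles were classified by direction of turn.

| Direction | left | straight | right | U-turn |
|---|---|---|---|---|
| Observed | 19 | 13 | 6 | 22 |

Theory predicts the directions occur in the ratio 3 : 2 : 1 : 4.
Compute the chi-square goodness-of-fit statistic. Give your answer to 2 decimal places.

Ratio total = 10. Expected counts: 60×3/10 = 18, 60×2/10 = 12, 60×1/10 = 6, 60×4/10 = 24.
cat           O        E   (O−E)²/E
left         19       18      0.056
straight     13       12      0.083
right         6        6      0.000
U-turn       22       24      0.167
Sum = 0.31

0.31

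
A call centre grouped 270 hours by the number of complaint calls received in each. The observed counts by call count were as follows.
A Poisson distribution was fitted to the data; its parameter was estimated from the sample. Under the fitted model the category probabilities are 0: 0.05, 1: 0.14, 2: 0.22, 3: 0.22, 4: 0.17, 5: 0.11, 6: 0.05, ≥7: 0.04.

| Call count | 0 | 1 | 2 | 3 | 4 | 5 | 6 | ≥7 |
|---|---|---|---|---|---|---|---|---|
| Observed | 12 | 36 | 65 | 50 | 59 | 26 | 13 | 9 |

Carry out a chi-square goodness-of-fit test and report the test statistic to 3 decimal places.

6.786

Expected counts E_i = n·p_i: 270×0.05 = 13.5, 270×0.14 = 37.8, 270×0.22 = 59.4, 270×0.22 = 59.4, 270×0.17 = 45.9, 270×0.11 = 29.7, 270×0.05 = 13.5, 270×0.04 = 10.8.
0: (12 − 13.5)²/13.5 = 2.25/13.5 = 0.1667
1: (36 − 37.8)²/37.8 = 3.24/37.8 = 0.0857
2: (65 − 59.4)²/59.4 = 31.36/59.4 = 0.5279
3: (50 − 59.4)²/59.4 = 88.36/59.4 = 1.4875
4: (59 − 45.9)²/45.9 = 171.61/45.9 = 3.7388
5: (26 − 29.7)²/29.7 = 13.69/29.7 = 0.4609
6: (13 − 13.5)²/13.5 = 0.25/13.5 = 0.0185
≥7: (9 − 10.8)²/10.8 = 3.24/10.8 = 0.3000
Sum = 6.786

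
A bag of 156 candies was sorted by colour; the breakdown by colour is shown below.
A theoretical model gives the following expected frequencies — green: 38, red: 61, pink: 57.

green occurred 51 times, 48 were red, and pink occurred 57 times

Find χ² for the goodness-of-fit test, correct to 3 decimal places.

7.218

χ² = (51−38)²/38 + (48−61)²/61 + (57−57)²/57
   = 4.4474 + 2.7705 + 0.0000
Sum = 7.218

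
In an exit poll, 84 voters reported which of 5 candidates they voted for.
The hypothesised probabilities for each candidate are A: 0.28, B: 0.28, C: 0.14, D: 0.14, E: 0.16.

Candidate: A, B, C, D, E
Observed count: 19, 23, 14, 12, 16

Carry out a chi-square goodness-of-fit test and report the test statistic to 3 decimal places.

1.799

Expected counts E_i = n·p_i: 84×0.28 = 23.52, 84×0.28 = 23.52, 84×0.14 = 11.76, 84×0.14 = 11.76, 84×0.16 = 13.44.
cat         O        E   (O−E)²/E
A          19    23.52     0.8686
B          23    23.52     0.0115
C          14    11.76     0.4267
D          12    11.76     0.0049
E          16    13.44     0.4876
Sum = 1.799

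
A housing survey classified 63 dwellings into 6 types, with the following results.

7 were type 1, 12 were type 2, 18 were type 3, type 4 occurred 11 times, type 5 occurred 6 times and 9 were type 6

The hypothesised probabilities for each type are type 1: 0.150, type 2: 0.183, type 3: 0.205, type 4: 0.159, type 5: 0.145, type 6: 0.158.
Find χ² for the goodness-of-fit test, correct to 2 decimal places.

Expected counts E_i = n·p_i: 63×0.150 = 9.45, 63×0.183 = 11.529, 63×0.205 = 12.915, 63×0.159 = 10.017, 63×0.145 = 9.135, 63×0.158 = 9.954.
type 1: (7 − 9.45)²/9.45 = 6.0025/9.45 = 0.635
type 2: (12 − 11.529)²/11.529 = 0.221841/11.529 = 0.019
type 3: (18 − 12.915)²/12.915 = 25.857225/12.915 = 2.002
type 4: (11 − 10.017)²/10.017 = 0.966289/10.017 = 0.096
type 5: (6 − 9.135)²/9.135 = 9.828225/9.135 = 1.076
type 6: (9 − 9.954)²/9.954 = 0.910116/9.954 = 0.091
Sum = 3.92

3.92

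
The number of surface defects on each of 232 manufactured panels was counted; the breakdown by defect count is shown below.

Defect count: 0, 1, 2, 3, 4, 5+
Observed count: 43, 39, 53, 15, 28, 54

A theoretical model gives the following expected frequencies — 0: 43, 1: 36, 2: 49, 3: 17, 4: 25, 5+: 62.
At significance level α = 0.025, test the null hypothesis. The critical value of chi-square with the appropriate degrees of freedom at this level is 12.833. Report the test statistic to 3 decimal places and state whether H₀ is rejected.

2.204; do not reject

χ² = (43−43)²/43 + (39−36)²/36 + (53−49)²/49 + (15−17)²/17 + (28−25)²/25 + (54−62)²/62
   = 0.0000 + 0.2500 + 0.3265 + 0.2353 + 0.3600 + 1.0323
Sum = 2.204
df = 5. Since 2.204 < 12.833, we do not reject H₀.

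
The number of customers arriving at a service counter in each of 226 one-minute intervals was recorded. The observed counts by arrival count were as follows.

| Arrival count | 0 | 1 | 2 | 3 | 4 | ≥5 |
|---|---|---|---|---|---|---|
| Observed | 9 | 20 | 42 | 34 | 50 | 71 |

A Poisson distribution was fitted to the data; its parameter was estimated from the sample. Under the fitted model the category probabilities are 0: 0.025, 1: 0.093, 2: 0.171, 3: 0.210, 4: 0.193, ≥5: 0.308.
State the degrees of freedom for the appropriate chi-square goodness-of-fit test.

There are k = 6 categories and 1 parameter estimated from the data, so df = 6 − 1 − 1 = 4.

4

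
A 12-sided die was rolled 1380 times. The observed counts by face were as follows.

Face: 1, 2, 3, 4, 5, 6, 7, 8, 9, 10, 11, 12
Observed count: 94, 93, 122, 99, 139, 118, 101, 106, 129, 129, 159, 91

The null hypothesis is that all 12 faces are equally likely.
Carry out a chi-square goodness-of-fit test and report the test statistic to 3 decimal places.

Expected count for each of the 12 categories: 1380/12 = 115.
cat         O        E   (O−E)²/E
1          94      115     3.8348
2          93      115     4.2087
3         122      115     0.4261
4          99      115     2.2261
5         139      115     5.0087
6         118      115     0.0783
7         101      115     1.7043
8         106      115     0.7043
9         129      115     1.7043
10        129      115     1.7043
11        159      115    16.8348
12         91      115     5.0087
Sum = 43.443

43.443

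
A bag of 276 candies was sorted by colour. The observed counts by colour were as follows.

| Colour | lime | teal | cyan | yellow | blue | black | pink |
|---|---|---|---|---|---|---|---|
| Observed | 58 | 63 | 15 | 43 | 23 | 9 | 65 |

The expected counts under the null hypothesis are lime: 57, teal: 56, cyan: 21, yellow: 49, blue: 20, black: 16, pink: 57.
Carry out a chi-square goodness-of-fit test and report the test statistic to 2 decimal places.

cat         O        E   (O−E)²/E
lime       58       57      0.018
teal       63       56      0.875
cyan       15       21      1.714
yellow     43       49      0.735
blue       23       20      0.450
black       9       16      3.063
pink       65       57      1.123
Sum = 7.98

7.98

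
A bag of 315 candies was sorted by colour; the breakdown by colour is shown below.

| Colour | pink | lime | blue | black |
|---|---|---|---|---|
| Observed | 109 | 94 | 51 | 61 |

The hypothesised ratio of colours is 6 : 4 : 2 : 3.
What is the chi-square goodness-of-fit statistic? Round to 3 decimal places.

Ratio total = 15. Expected counts: 315×6/15 = 126, 315×4/15 = 84, 315×2/15 = 42, 315×3/15 = 63.
χ² = (109−126)²/126 + (94−84)²/84 + (51−42)²/42 + (61−63)²/63
   = 2.2937 + 1.1905 + 1.9286 + 0.0635
Sum = 5.476

5.476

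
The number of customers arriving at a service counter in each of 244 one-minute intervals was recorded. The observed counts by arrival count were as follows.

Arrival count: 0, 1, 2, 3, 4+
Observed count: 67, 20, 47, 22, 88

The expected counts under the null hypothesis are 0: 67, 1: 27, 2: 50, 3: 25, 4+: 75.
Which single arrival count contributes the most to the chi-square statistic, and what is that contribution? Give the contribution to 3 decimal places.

cat         O        E   (O−E)²/E
0          67       67     0.0000
1          20       27     1.8148
2          47       50     0.1800
3          22       25     0.3600
4+         88       75     2.2533
The largest term is for 4+: 2.253.

4+, 2.253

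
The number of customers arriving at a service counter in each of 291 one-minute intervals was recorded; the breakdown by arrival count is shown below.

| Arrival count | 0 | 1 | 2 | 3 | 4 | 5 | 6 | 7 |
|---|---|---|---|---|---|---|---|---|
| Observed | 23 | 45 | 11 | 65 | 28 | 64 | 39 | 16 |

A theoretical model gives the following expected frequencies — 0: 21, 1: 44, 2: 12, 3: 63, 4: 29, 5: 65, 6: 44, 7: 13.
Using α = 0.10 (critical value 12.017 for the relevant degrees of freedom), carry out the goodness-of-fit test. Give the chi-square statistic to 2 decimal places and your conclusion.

cat         O        E   (O−E)²/E
0          23       21      0.190
1          45       44      0.023
2          11       12      0.083
3          65       63      0.063
4          28       29      0.034
5          64       65      0.015
6          39       44      0.568
7          16       13      0.692
Sum = 1.67
df = 7. Since 1.67 < 12.017, we do not reject H₀.

1.67; do not reject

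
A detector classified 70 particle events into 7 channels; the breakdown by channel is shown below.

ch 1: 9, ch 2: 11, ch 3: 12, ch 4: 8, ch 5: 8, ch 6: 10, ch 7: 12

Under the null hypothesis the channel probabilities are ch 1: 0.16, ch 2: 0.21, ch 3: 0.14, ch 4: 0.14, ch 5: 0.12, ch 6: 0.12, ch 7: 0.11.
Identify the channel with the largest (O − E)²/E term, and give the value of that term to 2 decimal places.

ch 7, 2.40

Expected counts E_i = n·p_i: 70×0.16 = 11.2, 70×0.21 = 14.7, 70×0.14 = 9.8, 70×0.14 = 9.8, 70×0.12 = 8.4, 70×0.12 = 8.4, 70×0.11 = 7.7.
χ² = (9−11.2)²/11.2 + (11−14.7)²/14.7 + (12−9.8)²/9.8 + (8−9.8)²/9.8 + (8−8.4)²/8.4 + (10−8.4)²/8.4 + (12−7.7)²/7.7
   = 0.432 + 0.931 + 0.494 + 0.331 + 0.019 + 0.305 + 2.401
The largest term is for ch 7: 2.40.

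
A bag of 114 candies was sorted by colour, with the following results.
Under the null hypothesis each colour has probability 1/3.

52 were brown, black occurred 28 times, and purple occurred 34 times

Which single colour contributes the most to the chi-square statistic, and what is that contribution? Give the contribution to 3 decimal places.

brown, 5.158

Expected count for each of the 3 categories: 114/3 = 38.
cat         O        E   (O−E)²/E
brown      52       38     5.1579
black      28       38     2.6316
purple     34       38     0.4211
The largest term is for brown: 5.158.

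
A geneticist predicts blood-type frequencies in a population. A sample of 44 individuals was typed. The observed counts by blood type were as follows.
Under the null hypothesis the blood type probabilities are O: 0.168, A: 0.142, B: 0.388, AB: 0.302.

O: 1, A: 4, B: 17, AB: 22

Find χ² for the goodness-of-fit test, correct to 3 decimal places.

12.048

Expected counts E_i = n·p_i: 44×0.168 = 7.392, 44×0.142 = 6.248, 44×0.388 = 17.072, 44×0.302 = 13.288.
O: (1 − 7.392)²/7.392 = 40.857664/7.392 = 5.5273
A: (4 − 6.248)²/6.248 = 5.053504/6.248 = 0.8088
B: (17 − 17.072)²/17.072 = 0.005184/17.072 = 0.0003
AB: (22 − 13.288)²/13.288 = 75.898944/13.288 = 5.7118
Sum = 12.048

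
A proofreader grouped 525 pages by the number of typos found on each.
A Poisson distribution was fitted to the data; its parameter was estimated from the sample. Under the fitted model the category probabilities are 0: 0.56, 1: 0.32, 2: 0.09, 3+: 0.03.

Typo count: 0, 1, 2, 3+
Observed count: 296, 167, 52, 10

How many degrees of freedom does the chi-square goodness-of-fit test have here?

2

There are k = 4 categories and 1 parameter estimated from the data, so df = 4 − 1 − 1 = 2.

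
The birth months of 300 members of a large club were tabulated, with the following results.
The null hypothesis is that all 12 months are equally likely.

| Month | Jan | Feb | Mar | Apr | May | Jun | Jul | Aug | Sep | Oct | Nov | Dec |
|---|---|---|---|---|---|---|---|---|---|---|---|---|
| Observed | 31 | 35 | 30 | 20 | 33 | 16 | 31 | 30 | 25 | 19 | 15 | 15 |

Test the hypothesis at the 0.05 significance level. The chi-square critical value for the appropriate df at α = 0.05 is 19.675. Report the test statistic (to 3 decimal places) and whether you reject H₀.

Expected count for each of the 12 categories: 300/12 = 25.
χ² = (31−25)²/25 + (35−25)²/25 + (30−25)²/25 + (20−25)²/25 + (33−25)²/25 + (16−25)²/25 + (31−25)²/25 + (30−25)²/25 + (25−25)²/25 + (19−25)²/25 + (15−25)²/25 + (15−25)²/25
   = 1.4400 + 4.0000 + 1.0000 + 1.0000 + 2.5600 + 3.2400 + 1.4400 + 1.0000 + 0.0000 + 1.4400 + 4.0000 + 4.0000
Sum = 25.120
df = 11. Since 25.120 > 19.675, we reject H₀.

25.120; reject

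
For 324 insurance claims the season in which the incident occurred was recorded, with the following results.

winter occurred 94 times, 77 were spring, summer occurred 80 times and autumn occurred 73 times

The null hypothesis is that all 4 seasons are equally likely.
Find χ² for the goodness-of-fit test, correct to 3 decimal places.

Expected count for each of the 4 categories: 324/4 = 81.
χ² = (94−81)²/81 + (77−81)²/81 + (80−81)²/81 + (73−81)²/81
   = 2.0864 + 0.1975 + 0.0123 + 0.7901
Sum = 3.086

3.086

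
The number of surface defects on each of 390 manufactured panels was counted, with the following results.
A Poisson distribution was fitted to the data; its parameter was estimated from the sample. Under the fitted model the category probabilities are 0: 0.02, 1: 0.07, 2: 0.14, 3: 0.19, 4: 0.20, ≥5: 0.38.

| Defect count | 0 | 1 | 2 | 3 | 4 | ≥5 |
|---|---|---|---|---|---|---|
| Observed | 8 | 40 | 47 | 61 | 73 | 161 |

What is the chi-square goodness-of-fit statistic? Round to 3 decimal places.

10.713

Expected counts E_i = n·p_i: 390×0.02 = 7.8, 390×0.07 = 27.3, 390×0.14 = 54.6, 390×0.19 = 74.1, 390×0.20 = 78, 390×0.38 = 148.2.
cat         O        E   (O−E)²/E
0           8      7.8     0.0051
1          40     27.3     5.9081
2          47     54.6     1.0579
3          61     74.1     2.3159
4          73       78     0.3205
≥5        161    148.2     1.1055
Sum = 10.713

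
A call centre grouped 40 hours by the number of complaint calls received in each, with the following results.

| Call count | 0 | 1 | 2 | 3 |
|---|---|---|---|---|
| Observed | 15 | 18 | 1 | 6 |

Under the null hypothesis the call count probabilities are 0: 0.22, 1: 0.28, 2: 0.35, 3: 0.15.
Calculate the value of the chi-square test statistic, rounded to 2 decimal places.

Expected counts E_i = n·p_i: 40×0.22 = 8.8, 40×0.28 = 11.2, 40×0.35 = 14, 40×0.15 = 6.
χ² = (15−8.8)²/8.8 + (18−11.2)²/11.2 + (1−14)²/14 + (6−6)²/6
   = 4.368 + 4.129 + 12.071 + 0.000
Sum = 20.57

20.57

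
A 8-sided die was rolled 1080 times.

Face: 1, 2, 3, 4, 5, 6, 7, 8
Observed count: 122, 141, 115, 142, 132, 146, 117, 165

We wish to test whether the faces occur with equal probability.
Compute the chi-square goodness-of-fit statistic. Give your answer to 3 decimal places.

Under H₀ each category has probability 1/8, so each expected count is 1080/8 = 135.
1: (122 − 135)²/135 = 169/135 = 1.2519
2: (141 − 135)²/135 = 36/135 = 0.2667
3: (115 − 135)²/135 = 400/135 = 2.9630
4: (142 − 135)²/135 = 49/135 = 0.3630
5: (132 − 135)²/135 = 9/135 = 0.0667
6: (146 − 135)²/135 = 121/135 = 0.8963
7: (117 − 135)²/135 = 324/135 = 2.4000
8: (165 − 135)²/135 = 900/135 = 6.6667
Sum = 14.874

14.874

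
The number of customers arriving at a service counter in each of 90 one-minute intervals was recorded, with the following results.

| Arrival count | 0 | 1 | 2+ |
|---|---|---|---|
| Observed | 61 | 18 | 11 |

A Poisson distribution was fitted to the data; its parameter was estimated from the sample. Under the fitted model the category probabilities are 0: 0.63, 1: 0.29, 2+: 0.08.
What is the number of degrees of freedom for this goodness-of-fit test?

1

There are k = 3 categories and 1 parameter estimated from the data, so df = 3 − 1 − 1 = 1.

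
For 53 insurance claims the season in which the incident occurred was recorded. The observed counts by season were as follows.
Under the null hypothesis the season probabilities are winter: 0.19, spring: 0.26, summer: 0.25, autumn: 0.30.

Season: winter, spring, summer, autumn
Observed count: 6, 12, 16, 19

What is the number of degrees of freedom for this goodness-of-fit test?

3

There are k = 4 categories and no parameters were estimated from the data, so df = 4 − 1 = 3.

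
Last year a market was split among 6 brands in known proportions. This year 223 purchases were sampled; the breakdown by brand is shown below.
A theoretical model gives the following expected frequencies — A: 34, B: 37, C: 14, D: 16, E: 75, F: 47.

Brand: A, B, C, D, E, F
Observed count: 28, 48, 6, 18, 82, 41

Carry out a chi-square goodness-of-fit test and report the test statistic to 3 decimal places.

10.570

χ² = (28−34)²/34 + (48−37)²/37 + (6−14)²/14 + (18−16)²/16 + (82−75)²/75 + (41−47)²/47
   = 1.0588 + 3.2703 + 4.5714 + 0.2500 + 0.6533 + 0.7660
Sum = 10.570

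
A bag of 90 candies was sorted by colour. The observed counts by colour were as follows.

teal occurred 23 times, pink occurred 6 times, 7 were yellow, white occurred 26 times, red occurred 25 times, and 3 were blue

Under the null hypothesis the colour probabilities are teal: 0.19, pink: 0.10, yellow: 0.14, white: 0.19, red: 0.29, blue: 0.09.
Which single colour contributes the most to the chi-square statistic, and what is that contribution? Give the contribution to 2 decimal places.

white, 4.63

Expected counts E_i = n·p_i: 90×0.19 = 17.1, 90×0.10 = 9, 90×0.14 = 12.6, 90×0.19 = 17.1, 90×0.29 = 26.1, 90×0.09 = 8.1.
teal: (23 − 17.1)²/17.1 = 34.81/17.1 = 2.036
pink: (6 − 9)²/9 = 9/9 = 1.000
yellow: (7 − 12.6)²/12.6 = 31.36/12.6 = 2.489
white: (26 − 17.1)²/17.1 = 79.21/17.1 = 4.632
red: (25 − 26.1)²/26.1 = 1.21/26.1 = 0.046
blue: (3 − 8.1)²/8.1 = 26.01/8.1 = 3.211
The largest term is for white: 4.63.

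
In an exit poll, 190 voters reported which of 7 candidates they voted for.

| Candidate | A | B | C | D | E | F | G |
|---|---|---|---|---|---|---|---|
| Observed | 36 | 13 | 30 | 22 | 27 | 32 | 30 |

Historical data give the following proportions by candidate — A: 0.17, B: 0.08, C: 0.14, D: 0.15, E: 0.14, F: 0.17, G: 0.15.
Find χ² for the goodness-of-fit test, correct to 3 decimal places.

2.747

Expected counts E_i = n·p_i: 190×0.17 = 32.3, 190×0.08 = 15.2, 190×0.14 = 26.6, 190×0.15 = 28.5, 190×0.14 = 26.6, 190×0.17 = 32.3, 190×0.15 = 28.5.
χ² = (36−32.3)²/32.3 + (13−15.2)²/15.2 + (30−26.6)²/26.6 + (22−28.5)²/28.5 + (27−26.6)²/26.6 + (32−32.3)²/32.3 + (30−28.5)²/28.5
   = 0.4238 + 0.3184 + 0.4346 + 1.4825 + 0.0060 + 0.0028 + 0.0789
Sum = 2.747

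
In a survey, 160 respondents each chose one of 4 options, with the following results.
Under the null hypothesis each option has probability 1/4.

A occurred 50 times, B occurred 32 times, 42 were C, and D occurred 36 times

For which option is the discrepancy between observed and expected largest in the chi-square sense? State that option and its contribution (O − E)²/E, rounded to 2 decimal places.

Under H₀ each category has probability 1/4, so each expected count is 160/4 = 40.
cat         O        E   (O−E)²/E
A          50       40      2.500
B          32       40      1.600
C          42       40      0.100
D          36       40      0.400
The largest term is for A: 2.50.

A, 2.50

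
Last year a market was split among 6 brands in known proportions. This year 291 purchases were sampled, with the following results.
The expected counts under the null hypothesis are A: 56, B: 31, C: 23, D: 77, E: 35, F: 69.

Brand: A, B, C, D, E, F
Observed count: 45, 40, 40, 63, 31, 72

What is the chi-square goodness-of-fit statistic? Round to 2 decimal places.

20.47

χ² = (45−56)²/56 + (40−31)²/31 + (40−23)²/23 + (63−77)²/77 + (31−35)²/35 + (72−69)²/69
   = 2.161 + 2.613 + 12.565 + 2.545 + 0.457 + 0.130
Sum = 20.47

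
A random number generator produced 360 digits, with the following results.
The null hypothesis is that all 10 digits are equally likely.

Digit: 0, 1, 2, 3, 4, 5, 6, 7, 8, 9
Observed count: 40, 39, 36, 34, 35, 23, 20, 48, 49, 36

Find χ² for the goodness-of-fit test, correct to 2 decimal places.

21.33

Expected count for each of the 10 categories: 360/10 = 36.
0: (40 − 36)²/36 = 16/36 = 0.444
1: (39 − 36)²/36 = 9/36 = 0.250
2: (36 − 36)²/36 = 0/36 = 0.000
3: (34 − 36)²/36 = 4/36 = 0.111
4: (35 − 36)²/36 = 1/36 = 0.028
5: (23 − 36)²/36 = 169/36 = 4.694
6: (20 − 36)²/36 = 256/36 = 7.111
7: (48 − 36)²/36 = 144/36 = 4.000
8: (49 − 36)²/36 = 169/36 = 4.694
9: (36 − 36)²/36 = 0/36 = 0.000
Sum = 21.33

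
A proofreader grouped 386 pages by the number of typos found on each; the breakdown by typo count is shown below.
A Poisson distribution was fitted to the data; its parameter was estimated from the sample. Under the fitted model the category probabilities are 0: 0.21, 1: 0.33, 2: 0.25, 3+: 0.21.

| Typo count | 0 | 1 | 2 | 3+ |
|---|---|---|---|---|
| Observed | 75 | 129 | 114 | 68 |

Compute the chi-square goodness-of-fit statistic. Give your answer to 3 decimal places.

5.751

Expected counts E_i = n·p_i: 386×0.21 = 81.06, 386×0.33 = 127.38, 386×0.25 = 96.5, 386×0.21 = 81.06.
χ² = (75−81.06)²/81.06 + (129−127.38)²/127.38 + (114−96.5)²/96.5 + (68−81.06)²/81.06
   = 0.4530 + 0.0206 + 3.1736 + 2.1042
Sum = 5.751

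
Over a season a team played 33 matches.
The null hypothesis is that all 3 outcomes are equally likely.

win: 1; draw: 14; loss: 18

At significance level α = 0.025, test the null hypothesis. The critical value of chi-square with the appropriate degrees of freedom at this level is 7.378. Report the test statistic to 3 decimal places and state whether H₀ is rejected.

Under H₀ each category has probability 1/3, so each expected count is 33/3 = 11.
cat         O        E   (O−E)²/E
win         1       11     9.0909
draw       14       11     0.8182
loss       18       11     4.4545
Sum = 14.364
df = 2. Since 14.364 > 7.378, we reject H₀.

14.364; reject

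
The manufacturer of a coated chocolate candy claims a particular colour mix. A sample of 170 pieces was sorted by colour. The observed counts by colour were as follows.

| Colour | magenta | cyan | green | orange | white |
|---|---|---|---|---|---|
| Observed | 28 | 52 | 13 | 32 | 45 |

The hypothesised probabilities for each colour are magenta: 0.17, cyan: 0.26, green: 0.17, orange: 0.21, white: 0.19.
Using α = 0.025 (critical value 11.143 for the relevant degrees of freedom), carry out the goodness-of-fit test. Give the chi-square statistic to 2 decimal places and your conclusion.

Expected counts E_i = n·p_i: 170×0.17 = 28.9, 170×0.26 = 44.2, 170×0.17 = 28.9, 170×0.21 = 35.7, 170×0.19 = 32.3.
cat          O        E   (O−E)²/E
magenta     28     28.9      0.028
cyan        52     44.2      1.376
green       13     28.9      8.748
orange      32     35.7      0.383
white       45     32.3      4.993
Sum = 15.53
df = 4. Since 15.53 > 11.143, we reject H₀.

15.53; reject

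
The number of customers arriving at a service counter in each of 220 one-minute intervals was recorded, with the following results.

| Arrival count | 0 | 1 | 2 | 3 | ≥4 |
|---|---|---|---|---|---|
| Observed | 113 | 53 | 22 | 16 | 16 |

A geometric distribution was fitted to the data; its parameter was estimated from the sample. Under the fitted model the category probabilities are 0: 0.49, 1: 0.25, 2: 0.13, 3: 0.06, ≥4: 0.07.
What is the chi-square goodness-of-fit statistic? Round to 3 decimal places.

2.464

Expected counts E_i = n·p_i: 220×0.49 = 107.8, 220×0.25 = 55, 220×0.13 = 28.6, 220×0.06 = 13.2, 220×0.07 = 15.4.
0: (113 − 107.8)²/107.8 = 27.04/107.8 = 0.2508
1: (53 − 55)²/55 = 4/55 = 0.0727
2: (22 − 28.6)²/28.6 = 43.56/28.6 = 1.5231
3: (16 − 13.2)²/13.2 = 7.84/13.2 = 0.5939
≥4: (16 − 15.4)²/15.4 = 0.36/15.4 = 0.0234
Sum = 2.464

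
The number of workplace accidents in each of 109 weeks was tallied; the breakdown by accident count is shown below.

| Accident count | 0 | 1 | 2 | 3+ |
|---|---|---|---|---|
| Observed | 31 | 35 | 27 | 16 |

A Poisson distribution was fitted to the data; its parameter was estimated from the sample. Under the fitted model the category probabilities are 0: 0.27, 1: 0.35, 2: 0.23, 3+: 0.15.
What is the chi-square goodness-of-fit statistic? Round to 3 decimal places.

Expected counts E_i = n·p_i: 109×0.27 = 29.43, 109×0.35 = 38.15, 109×0.23 = 25.07, 109×0.15 = 16.35.
cat         O        E   (O−E)²/E
0          31    29.43     0.0838
1          35    38.15     0.2601
2          27    25.07     0.1486
3+         16    16.35     0.0075
Sum = 0.500

0.500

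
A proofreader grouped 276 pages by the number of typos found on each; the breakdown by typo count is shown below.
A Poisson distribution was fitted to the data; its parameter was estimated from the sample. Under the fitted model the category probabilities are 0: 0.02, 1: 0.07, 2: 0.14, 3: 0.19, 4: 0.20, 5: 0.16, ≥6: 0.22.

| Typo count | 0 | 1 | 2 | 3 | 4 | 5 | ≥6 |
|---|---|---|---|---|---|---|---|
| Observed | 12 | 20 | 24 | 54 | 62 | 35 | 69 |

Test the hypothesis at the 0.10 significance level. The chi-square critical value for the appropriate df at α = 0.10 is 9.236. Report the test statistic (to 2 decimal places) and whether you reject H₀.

17.09; reject

Expected counts E_i = n·p_i: 276×0.02 = 5.52, 276×0.07 = 19.32, 276×0.14 = 38.64, 276×0.19 = 52.44, 276×0.20 = 55.2, 276×0.16 = 44.16, 276×0.22 = 60.72.
χ² = (12−5.52)²/5.52 + (20−19.32)²/19.32 + (24−38.64)²/38.64 + (54−52.44)²/52.44 + (62−55.2)²/55.2 + (35−44.16)²/44.16 + (69−60.72)²/60.72
   = 7.607 + 0.024 + 5.547 + 0.046 + 0.838 + 1.900 + 1.129
Sum = 17.09
df = 5. Since 17.09 > 9.236, we reject H₀.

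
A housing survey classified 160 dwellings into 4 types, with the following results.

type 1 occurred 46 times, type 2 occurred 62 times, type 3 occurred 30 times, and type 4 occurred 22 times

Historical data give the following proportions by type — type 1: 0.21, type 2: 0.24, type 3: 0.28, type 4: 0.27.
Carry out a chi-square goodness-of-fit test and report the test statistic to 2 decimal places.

34.37

Expected counts E_i = n·p_i: 160×0.21 = 33.6, 160×0.24 = 38.4, 160×0.28 = 44.8, 160×0.27 = 43.2.
χ² = (46−33.6)²/33.6 + (62−38.4)²/38.4 + (30−44.8)²/44.8 + (22−43.2)²/43.2
   = 4.576 + 14.504 + 4.889 + 10.404
Sum = 34.37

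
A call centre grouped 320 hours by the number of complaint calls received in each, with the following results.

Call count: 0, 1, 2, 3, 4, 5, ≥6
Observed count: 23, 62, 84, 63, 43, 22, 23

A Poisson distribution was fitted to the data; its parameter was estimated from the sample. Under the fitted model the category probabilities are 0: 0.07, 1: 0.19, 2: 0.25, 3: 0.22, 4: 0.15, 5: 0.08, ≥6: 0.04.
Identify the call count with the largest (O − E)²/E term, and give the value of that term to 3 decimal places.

Expected counts E_i = n·p_i: 320×0.07 = 22.4, 320×0.19 = 60.8, 320×0.25 = 80, 320×0.22 = 70.4, 320×0.15 = 48, 320×0.08 = 25.6, 320×0.04 = 12.8.
χ² = (23−22.4)²/22.4 + (62−60.8)²/60.8 + (84−80)²/80 + (63−70.4)²/70.4 + (43−48)²/48 + (22−25.6)²/25.6 + (23−12.8)²/12.8
   = 0.0161 + 0.0237 + 0.2000 + 0.7778 + 0.5208 + 0.5063 + 8.1281
The largest term is for ≥6: 8.128.

≥6, 8.128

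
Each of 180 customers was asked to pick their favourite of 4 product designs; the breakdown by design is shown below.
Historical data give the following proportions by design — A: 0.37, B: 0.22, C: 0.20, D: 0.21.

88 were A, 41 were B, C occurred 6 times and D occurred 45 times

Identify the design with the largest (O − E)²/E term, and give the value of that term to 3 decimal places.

Expected counts E_i = n·p_i: 180×0.37 = 66.6, 180×0.22 = 39.6, 180×0.20 = 36, 180×0.21 = 37.8.
A: (88 − 66.6)²/66.6 = 457.96/66.6 = 6.8763
B: (41 − 39.6)²/39.6 = 1.96/39.6 = 0.0495
C: (6 − 36)²/36 = 900/36 = 25.0000
D: (45 − 37.8)²/37.8 = 51.84/37.8 = 1.3714
The largest term is for C: 25.000.

C, 25.000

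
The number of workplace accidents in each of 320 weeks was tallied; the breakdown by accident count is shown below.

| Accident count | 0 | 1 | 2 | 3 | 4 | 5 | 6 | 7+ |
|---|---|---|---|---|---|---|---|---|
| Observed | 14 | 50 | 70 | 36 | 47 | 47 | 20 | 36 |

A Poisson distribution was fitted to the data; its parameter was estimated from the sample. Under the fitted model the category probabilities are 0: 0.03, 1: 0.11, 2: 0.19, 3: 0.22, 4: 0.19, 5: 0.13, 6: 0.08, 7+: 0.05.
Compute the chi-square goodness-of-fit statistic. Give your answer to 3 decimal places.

Expected counts E_i = n·p_i: 320×0.03 = 9.6, 320×0.11 = 35.2, 320×0.19 = 60.8, 320×0.22 = 70.4, 320×0.19 = 60.8, 320×0.13 = 41.6, 320×0.08 = 25.6, 320×0.05 = 16.
0: (14 − 9.6)²/9.6 = 19.36/9.6 = 2.0167
1: (50 − 35.2)²/35.2 = 219.04/35.2 = 6.2227
2: (70 − 60.8)²/60.8 = 84.64/60.8 = 1.3921
3: (36 − 70.4)²/70.4 = 1183.36/70.4 = 16.8091
4: (47 − 60.8)²/60.8 = 190.44/60.8 = 3.1322
5: (47 − 41.6)²/41.6 = 29.16/41.6 = 0.7010
6: (20 − 25.6)²/25.6 = 31.36/25.6 = 1.2250
7+: (36 − 16)²/16 = 400/16 = 25.0000
Sum = 56.499

56.499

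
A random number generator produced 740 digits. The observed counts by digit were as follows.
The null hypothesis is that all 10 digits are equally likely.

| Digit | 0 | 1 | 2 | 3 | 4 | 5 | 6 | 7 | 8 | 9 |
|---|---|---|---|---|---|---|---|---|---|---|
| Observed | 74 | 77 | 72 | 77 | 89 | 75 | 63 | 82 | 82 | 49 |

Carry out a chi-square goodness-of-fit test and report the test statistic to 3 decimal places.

15.162

Expected count for each of the 10 categories: 740/10 = 74.
χ² = (74−74)²/74 + (77−74)²/74 + (72−74)²/74 + (77−74)²/74 + (89−74)²/74 + (75−74)²/74 + (63−74)²/74 + (82−74)²/74 + (82−74)²/74 + (49−74)²/74
   = 0.0000 + 0.1216 + 0.0541 + 0.1216 + 3.0405 + 0.0135 + 1.6351 + 0.8649 + 0.8649 + 8.4459
Sum = 15.162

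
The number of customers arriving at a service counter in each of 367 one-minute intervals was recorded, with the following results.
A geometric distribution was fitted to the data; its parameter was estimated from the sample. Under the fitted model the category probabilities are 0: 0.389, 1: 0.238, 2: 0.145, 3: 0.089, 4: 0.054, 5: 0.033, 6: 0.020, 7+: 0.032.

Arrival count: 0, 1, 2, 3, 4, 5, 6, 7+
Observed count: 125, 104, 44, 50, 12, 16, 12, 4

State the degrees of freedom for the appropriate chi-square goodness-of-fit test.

6

There are k = 8 categories and 1 parameter estimated from the data, so df = 8 − 1 − 1 = 6.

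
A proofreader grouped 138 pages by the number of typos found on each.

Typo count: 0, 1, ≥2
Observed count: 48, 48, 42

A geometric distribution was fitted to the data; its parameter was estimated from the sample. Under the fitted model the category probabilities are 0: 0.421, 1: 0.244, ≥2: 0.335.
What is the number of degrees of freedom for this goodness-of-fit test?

1

There are k = 3 categories and 1 parameter estimated from the data, so df = 3 − 1 − 1 = 1.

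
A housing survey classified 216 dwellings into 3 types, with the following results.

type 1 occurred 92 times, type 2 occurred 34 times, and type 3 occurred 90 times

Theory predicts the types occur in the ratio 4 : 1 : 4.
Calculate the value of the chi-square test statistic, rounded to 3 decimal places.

Ratio total = 9. Expected counts: 216×4/9 = 96, 216×1/9 = 24, 216×4/9 = 96.
type 1: (92 − 96)²/96 = 16/96 = 0.1667
type 2: (34 − 24)²/24 = 100/24 = 4.1667
type 3: (90 − 96)²/96 = 36/96 = 0.3750
Sum = 4.708

4.708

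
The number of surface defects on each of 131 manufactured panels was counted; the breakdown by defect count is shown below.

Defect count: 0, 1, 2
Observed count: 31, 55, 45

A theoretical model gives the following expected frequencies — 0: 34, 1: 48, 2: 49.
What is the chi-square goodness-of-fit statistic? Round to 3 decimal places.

1.612

0: (31 − 34)²/34 = 9/34 = 0.2647
1: (55 − 48)²/48 = 49/48 = 1.0208
2: (45 − 49)²/49 = 16/49 = 0.3265
Sum = 1.612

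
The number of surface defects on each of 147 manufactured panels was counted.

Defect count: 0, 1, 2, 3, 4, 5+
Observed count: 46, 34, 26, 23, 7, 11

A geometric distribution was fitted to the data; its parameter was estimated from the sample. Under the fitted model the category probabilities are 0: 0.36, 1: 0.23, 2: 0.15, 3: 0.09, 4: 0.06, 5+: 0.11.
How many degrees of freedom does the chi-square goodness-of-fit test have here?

4

There are k = 6 categories and 1 parameter estimated from the data, so df = 6 − 1 − 1 = 4.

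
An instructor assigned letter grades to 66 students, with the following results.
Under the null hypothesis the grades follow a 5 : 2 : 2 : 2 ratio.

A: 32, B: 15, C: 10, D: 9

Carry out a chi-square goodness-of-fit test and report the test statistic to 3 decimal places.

Ratio total = 11. Expected counts: 66×5/11 = 30, 66×2/11 = 12, 66×2/11 = 12, 66×2/11 = 12.
cat         O        E   (O−E)²/E
A          32       30     0.1333
B          15       12     0.7500
C          10       12     0.3333
D           9       12     0.7500
Sum = 1.967

1.967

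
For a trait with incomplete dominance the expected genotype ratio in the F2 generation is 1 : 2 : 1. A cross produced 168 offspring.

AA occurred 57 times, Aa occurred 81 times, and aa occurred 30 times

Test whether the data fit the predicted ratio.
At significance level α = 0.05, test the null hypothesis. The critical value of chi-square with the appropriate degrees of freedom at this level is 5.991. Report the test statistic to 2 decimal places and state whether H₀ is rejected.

8.89; reject

Ratio total = 4. Expected counts: 168×1/4 = 42, 168×2/4 = 84, 168×1/4 = 42.
AA: (57 − 42)²/42 = 225/42 = 5.357
Aa: (81 − 84)²/84 = 9/84 = 0.107
aa: (30 − 42)²/42 = 144/42 = 3.429
Sum = 8.89
df = 2. Since 8.89 > 5.991, we reject H₀.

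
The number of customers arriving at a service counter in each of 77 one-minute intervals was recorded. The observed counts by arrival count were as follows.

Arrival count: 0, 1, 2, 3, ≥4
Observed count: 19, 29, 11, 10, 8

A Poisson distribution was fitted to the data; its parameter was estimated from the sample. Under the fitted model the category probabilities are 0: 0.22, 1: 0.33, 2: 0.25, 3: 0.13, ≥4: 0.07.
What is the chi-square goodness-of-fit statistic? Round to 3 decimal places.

Expected counts E_i = n·p_i: 77×0.22 = 16.94, 77×0.33 = 25.41, 77×0.25 = 19.25, 77×0.13 = 10.01, 77×0.07 = 5.39.
χ² = (19−16.94)²/16.94 + (29−25.41)²/25.41 + (11−19.25)²/19.25 + (10−10.01)²/10.01 + (8−5.39)²/5.39
   = 0.2505 + 0.5072 + 3.5357 + 0.0000 + 1.2638
Sum = 5.557

5.557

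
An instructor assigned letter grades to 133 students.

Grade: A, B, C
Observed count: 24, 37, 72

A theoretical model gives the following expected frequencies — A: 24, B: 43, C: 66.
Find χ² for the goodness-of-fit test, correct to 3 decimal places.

χ² = (24−24)²/24 + (37−43)²/43 + (72−66)²/66
   = 0.0000 + 0.8372 + 0.5455
Sum = 1.383

1.383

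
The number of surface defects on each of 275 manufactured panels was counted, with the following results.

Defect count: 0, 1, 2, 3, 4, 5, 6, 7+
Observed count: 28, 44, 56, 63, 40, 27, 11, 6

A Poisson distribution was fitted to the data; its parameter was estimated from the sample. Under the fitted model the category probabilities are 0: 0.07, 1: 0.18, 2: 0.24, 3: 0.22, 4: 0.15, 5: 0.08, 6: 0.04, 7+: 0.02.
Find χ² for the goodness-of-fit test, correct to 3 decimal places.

7.427

Expected counts E_i = n·p_i: 275×0.07 = 19.25, 275×0.18 = 49.5, 275×0.24 = 66, 275×0.22 = 60.5, 275×0.15 = 41.25, 275×0.08 = 22, 275×0.04 = 11, 275×0.02 = 5.5.
cat         O        E   (O−E)²/E
0          28    19.25     3.9773
1          44     49.5     0.6111
2          56       66     1.5152
3          63     60.5     0.1033
4          40    41.25     0.0379
5          27       22     1.1364
6          11       11     0.0000
7+          6      5.5     0.0455
Sum = 7.427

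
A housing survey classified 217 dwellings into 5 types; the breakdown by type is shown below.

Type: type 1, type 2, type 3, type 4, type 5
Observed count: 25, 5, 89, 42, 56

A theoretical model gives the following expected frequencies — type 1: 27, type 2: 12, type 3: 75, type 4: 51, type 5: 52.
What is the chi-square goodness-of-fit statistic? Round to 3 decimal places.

8.741

cat         O        E   (O−E)²/E
type 1     25       27     0.1481
type 2      5       12     4.0833
type 3     89       75     2.6133
type 4     42       51     1.5882
type 5     56       52     0.3077
Sum = 8.741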